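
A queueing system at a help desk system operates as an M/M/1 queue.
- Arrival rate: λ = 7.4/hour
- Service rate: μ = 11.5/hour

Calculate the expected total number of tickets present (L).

ρ = λ/μ = 7.4/11.5 = 0.6435
For M/M/1: L = λ/(μ-λ)
L = 7.4/(11.5-7.4) = 7.4/4.10
L = 1.8049 tickets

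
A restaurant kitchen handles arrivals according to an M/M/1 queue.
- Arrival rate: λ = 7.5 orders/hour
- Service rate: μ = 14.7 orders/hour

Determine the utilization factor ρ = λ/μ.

Server utilization: ρ = λ/μ
ρ = 7.5/14.7 = 0.5102
The server is busy 51.02% of the time.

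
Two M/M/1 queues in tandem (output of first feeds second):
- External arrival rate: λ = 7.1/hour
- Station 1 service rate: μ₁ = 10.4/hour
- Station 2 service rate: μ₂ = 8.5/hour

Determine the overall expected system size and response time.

By Jackson's theorem, each station behaves as independent M/M/1.
Station 1: ρ₁ = 7.1/10.4 = 0.6827, L₁ = ρ₁/(1-ρ₁) = λ/(μ₁-λ) = 7.1/3.30 = 2.1515
Station 2: ρ₂ = 7.1/8.5 = 0.8353, L₂ = ρ₂/(1-ρ₂) = λ/(μ₂-λ) = 7.1/1.40 = 5.0714
Total: L = L₁ + L₂ = 2.1515 + 5.0714 = 7.2229
W = L/λ = 7.2229/7.1 = 1.0173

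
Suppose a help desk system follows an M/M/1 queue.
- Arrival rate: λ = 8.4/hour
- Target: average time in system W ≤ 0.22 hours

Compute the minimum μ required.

For M/M/1: W = 1/(μ-λ)
Need W ≤ 0.22, so 1/(μ-λ) ≤ 0.22
μ - λ ≥ 1/0.22 = 4.5455
μ ≥ 8.4 + 4.5455 = 12.9455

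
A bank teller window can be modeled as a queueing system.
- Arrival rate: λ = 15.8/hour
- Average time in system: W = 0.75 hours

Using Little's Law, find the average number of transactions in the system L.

Little's Law: L = λW
L = 15.8 × 0.75 = 11.8500 transactions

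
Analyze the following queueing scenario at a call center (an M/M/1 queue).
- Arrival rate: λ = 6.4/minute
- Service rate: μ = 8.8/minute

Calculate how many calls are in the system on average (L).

ρ = λ/μ = 6.4/8.8 = 0.7273
For M/M/1: L = λ/(μ-λ)
L = 6.4/(8.8-6.4) = 6.4/2.40
L = 2.6667 calls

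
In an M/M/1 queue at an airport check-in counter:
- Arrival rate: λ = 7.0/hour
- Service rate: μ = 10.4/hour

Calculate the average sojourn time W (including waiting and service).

First, compute utilization: ρ = λ/μ = 7.0/10.4 = 0.6731
For M/M/1: W = 1/(μ-λ)
W = 1/(10.4-7.0) = 1/3.40
W = 0.2941 hours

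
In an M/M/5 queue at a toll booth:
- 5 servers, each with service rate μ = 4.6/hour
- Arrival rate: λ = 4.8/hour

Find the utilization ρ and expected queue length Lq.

Traffic intensity: ρ = λ/(cμ) = 4.8/(5×4.6) = 0.2087
Since ρ = 0.2087 < 1, system is stable.
Offered load a = λ/μ = cρ = 4.8/4.6 = 1.0435
P₀ = [ Σₙ₌₀^4 aⁿ/n! + a^5/(5!(1-ρ)) ]⁻¹
Σ = a^0/0! + a^1/1! + a^2/2! + a^3/3! + a^4/4! = 1.0000 + 1.0435 + 0.5444 + 0.1894 + 0.04940 = 2.8267
a^5/(5!(1-ρ)) = 1.2371/(120 × 0.7913) = 0.01303
P₀ = 1/(2.82667 + 0.0130284) = 0.3522
Lq = P₀·a^5·ρ / (5!(1-ρ)²) = 0.3522 × 1.2371 × 0.2087 / (120 × 0.6262) = 0.001210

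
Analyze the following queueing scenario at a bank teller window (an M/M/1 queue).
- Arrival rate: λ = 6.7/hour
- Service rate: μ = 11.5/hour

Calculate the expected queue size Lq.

ρ = λ/μ = 6.7/11.5 = 0.5826
For M/M/1: Lq = λ²/(μ(μ-λ))
Lq = 44.89/(11.5 × 4.80)
Lq = 0.8132 transactions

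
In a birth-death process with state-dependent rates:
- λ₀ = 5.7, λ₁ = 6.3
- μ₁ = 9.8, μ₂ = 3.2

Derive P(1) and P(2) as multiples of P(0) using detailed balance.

Balance equations:
State 0: λ₀P₀ = μ₁P₁ → P₁ = (λ₀/μ₁)P₀ = (5.7/9.8)P₀ = 0.5816P₀
State 1: P₂ = (λ₀λ₁)/(μ₁μ₂)P₀ = (5.7×6.3)/(9.8×3.2)P₀ = 1.1451P₀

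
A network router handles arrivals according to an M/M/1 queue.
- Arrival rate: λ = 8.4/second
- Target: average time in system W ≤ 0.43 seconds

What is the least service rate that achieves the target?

For M/M/1: W = 1/(μ-λ)
Need W ≤ 0.43, so 1/(μ-λ) ≤ 0.43
μ - λ ≥ 1/0.43 = 2.3256
μ ≥ 8.4 + 2.3256 = 10.7256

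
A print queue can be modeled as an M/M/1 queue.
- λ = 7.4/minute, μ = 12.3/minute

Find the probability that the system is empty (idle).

ρ = λ/μ = 7.4/12.3 = 0.6016
P(0) = 1 - ρ = 1 - 0.6016 = 0.3984
The server is idle 39.84% of the time.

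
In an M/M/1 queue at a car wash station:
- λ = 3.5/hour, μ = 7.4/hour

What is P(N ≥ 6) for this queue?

ρ = λ/μ = 3.5/7.4 = 0.47297
P(N ≥ n) = ρⁿ
P(N ≥ 6) = 0.47297^6
P(N ≥ 6) = 0.01119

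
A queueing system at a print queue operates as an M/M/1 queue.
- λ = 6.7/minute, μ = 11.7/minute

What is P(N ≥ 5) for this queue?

ρ = λ/μ = 6.7/11.7 = 0.57265
P(N ≥ n) = ρⁿ
P(N ≥ 5) = 0.57265^5
P(N ≥ 5) = 0.06158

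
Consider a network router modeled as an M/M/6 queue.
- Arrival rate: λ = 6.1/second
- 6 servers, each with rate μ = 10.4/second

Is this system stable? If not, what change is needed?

Stability requires ρ = λ/(cμ) < 1
ρ = 6.1/(6 × 10.4) = 6.1/62.40 = 0.09776
Since 0.09776 < 1, the system is STABLE.
The servers are busy 9.78% of the time.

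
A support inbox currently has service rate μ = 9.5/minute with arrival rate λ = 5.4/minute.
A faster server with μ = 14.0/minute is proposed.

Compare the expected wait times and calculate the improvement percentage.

System 1: ρ₁ = 5.4/9.5 = 0.5684, W₁ = 1/(9.5-5.4) = 0.243902
System 2: ρ₂ = 5.4/14.0 = 0.3857, W₂ = 1/(14.0-5.4) = 0.116279
Improvement: (W₁-W₂)/W₁ = (0.243902-0.116279)/0.243902 = 52.33%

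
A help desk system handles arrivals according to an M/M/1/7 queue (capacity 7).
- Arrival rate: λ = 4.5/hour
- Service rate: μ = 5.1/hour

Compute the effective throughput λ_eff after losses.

ρ = λ/μ = 4.5/5.1 = 0.88235
P₀ = (1-ρ)/(1-ρ^(K+1)) = (1-0.88235)/(1-0.88235^8) = 0.11765/0.63261 = 0.1860
P_K = P₀×ρ^K = 0.18598 × 0.88235^7 = 0.18598 × 0.41638 = 0.07744
λ_eff = λ(1-P_K) = 4.5 × (1 - 0.07744) = 4.5 × 0.92256 = 4.1515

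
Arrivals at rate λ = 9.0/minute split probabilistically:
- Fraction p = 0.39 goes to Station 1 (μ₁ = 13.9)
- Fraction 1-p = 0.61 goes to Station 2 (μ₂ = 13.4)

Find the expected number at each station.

Effective rates: λ₁ = 9.0×0.39 = 3.51, λ₂ = 9.0×0.61 = 5.49
Station 1: ρ₁ = 3.51/13.9 = 0.2525, L₁ = ρ₁/(1-ρ₁) = 0.2525/(1-0.2525) = 0.3378
Station 2: ρ₂ = 5.49/13.4 = 0.4097, L₂ = ρ₂/(1-ρ₂) = 0.4097/(1-0.4097) = 0.6941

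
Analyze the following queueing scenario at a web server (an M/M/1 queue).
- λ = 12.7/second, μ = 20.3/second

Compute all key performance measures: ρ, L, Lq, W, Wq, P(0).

Step 1: ρ = λ/μ = 12.7/20.3 = 0.6256
Step 2: L = λ/(μ-λ) = 12.7/7.60 = 1.6711
Step 3: Lq = λ²/(μ(μ-λ)) = 161.29/(20.3×7.60) = 1.0454
Step 4: W = 1/(μ-λ) = 1/7.60 = 0.13158
Step 5: Wq = λ/(μ(μ-λ)) = 12.7/(20.3×7.60) = 0.08232
Step 6: P(0) = 1-ρ = 0.3744
Verify: L = λW = 12.7×0.13158 = 1.6711 ✔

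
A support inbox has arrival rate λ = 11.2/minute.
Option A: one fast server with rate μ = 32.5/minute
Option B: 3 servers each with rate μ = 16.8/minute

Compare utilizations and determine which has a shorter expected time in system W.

Option A: single server μ = 32.5 (M/M/1)
  ρ_A = 11.2/32.5 = 0.3446
  W_A = 1/(μ-λ) = 1/(32.5-11.2) = 1/21.30 = 0.04695

Option B: 3 servers μ = 16.8 (M/M/3)
  ρ_B = λ/(cμ) = 11.2/(3×16.8) = 0.2222
  Offered load a = λ/μ = cρ = 11.2/16.8 = 0.6667
  P₀ = [ Σₙ₌₀^2 aⁿ/n! + a^3/(3!(1-ρ)) ]⁻¹
  Σ = a^0/0! + a^1/1! + a^2/2! = 1.0000 + 0.6667 + 0.2222 = 1.8889
  a^3/(3!(1-ρ)) = 0.2963/(6 × 0.7778) = 0.06349
  P₀ = 1/(1.8889 + 0.06349) = 0.5122
  Lq = P₀·a^3·ρ / (3!(1-ρ)²) = 0.51220 × 0.29630 × 0.22222 / (6 × 0.60494) = 0.009292
  Wq_B = Lq/λ = 0.009292/11.2 = 0.0008296
  W_B = Wq_B + 1/μ = 0.0008296 + 0.05952 = 0.06035

Since W_A = 0.04695 < W_B = 0.06035, Option A (single fast server) has the shorter time in system.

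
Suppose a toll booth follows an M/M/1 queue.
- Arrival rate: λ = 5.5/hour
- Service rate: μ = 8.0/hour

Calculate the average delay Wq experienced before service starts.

First, compute utilization: ρ = λ/μ = 5.5/8.0 = 0.6875
For M/M/1: Wq = λ/(μ(μ-λ))
Wq = 5.5/(8.0 × (8.0-5.5))
Wq = 5.5/(8.0 × 2.50)
Wq = 0.2750 hours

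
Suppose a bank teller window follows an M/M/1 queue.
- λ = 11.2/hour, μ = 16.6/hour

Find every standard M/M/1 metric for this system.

Step 1: ρ = λ/μ = 11.2/16.6 = 0.6747
Step 2: L = λ/(μ-λ) = 11.2/5.40 = 2.0741
Step 3: Lq = λ²/(μ(μ-λ)) = 125.44/(16.6×5.40) = 1.3994
Step 4: W = 1/(μ-λ) = 1/5.40 = 0.18519
Step 5: Wq = λ/(μ(μ-λ)) = 11.2/(16.6×5.40) = 0.1249
Step 6: P(0) = 1-ρ = 0.3253
Verify: L = λW = 11.2×0.18519 = 2.0741 ✔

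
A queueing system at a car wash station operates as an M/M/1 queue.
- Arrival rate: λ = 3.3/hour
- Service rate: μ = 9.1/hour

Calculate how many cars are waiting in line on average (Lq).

ρ = λ/μ = 3.3/9.1 = 0.3626
For M/M/1: Lq = λ²/(μ(μ-λ))
Lq = 10.89/(9.1 × 5.80)
Lq = 0.2063 cars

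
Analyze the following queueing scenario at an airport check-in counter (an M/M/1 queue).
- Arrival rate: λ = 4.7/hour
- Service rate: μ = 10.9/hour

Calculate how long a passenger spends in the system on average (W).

First, compute utilization: ρ = λ/μ = 4.7/10.9 = 0.4312
For M/M/1: W = 1/(μ-λ)
W = 1/(10.9-4.7) = 1/6.20
W = 0.1613 hours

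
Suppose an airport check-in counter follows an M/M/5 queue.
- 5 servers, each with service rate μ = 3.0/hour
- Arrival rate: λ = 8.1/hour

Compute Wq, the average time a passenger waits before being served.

Traffic intensity: ρ = λ/(cμ) = 8.1/(5×3.0) = 0.5400
Since ρ = 0.5400 < 1, system is stable.
Offered load a = λ/μ = cρ = 8.1/3.0 = 2.7000
P₀ = [ Σₙ₌₀^4 aⁿ/n! + a^5/(5!(1-ρ)) ]⁻¹
Σ = a^0/0! + a^1/1! + a^2/2! + a^3/3! + a^4/4! = 1.0000 + 2.7000 + 3.6450 + 3.2805 + 2.2143 = 12.8398
a^5/(5!(1-ρ)) = 143.4891/(120 × 0.4600) = 2.5994
P₀ = 1/(12.8398 + 2.5994) = 0.06477
Lq = P₀·a^5·ρ / (5!(1-ρ)²) = 0.06477 × 143.4891 × 0.5400 / (120 × 0.2116) = 0.1976
Wq = Lq/λ = 0.1976/8.1 = 0.02440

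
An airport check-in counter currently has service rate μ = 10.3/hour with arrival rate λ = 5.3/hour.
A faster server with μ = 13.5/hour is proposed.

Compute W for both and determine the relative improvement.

System 1: ρ₁ = 5.3/10.3 = 0.5146, W₁ = 1/(10.3-5.3) = 0.200000
System 2: ρ₂ = 5.3/13.5 = 0.3926, W₂ = 1/(13.5-5.3) = 0.121951
Improvement: (W₁-W₂)/W₁ = (0.200000-0.121951)/0.200000 = 39.02%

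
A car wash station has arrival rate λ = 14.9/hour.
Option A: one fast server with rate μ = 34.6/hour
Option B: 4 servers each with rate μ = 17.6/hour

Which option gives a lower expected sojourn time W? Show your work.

Option A: single server μ = 34.6 (M/M/1)
  ρ_A = 14.9/34.6 = 0.4306
  W_A = 1/(μ-λ) = 1/(34.6-14.9) = 1/19.70 = 0.05076

Option B: 4 servers μ = 17.6 (M/M/4)
  ρ_B = λ/(cμ) = 14.9/(4×17.6) = 0.2116
  Offered load a = λ/μ = cρ = 14.9/17.6 = 0.8466
  P₀ = [ Σₙ₌₀^3 aⁿ/n! + a^4/(4!(1-ρ)) ]⁻¹
  Σ = a^0/0! + a^1/1! + a^2/2! + a^3/3! = 1.0000 + 0.8466 + 0.3584 + 0.1011 = 2.3061
  a^4/(4!(1-ρ)) = 0.5137/(24 × 0.7884) = 0.02715
  P₀ = 1/(2.3061 + 0.02715) = 0.4286
  Lq = P₀·a^4·ρ / (4!(1-ρ)²) = 0.42859 × 0.51368 × 0.21165 / (24 × 0.62150) = 0.003124
  Wq_B = Lq/λ = 0.003124/14.9 = 0.0002097
  W_B = Wq_B + 1/μ = 0.0002097 + 0.05682 = 0.05703

Since W_A = 0.05076 < W_B = 0.05703, Option A (single fast server) has the shorter time in system.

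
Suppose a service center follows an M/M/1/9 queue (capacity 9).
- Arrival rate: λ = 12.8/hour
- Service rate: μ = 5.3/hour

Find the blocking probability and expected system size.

ρ = λ/μ = 12.8/5.3 = 2.4151
P₀ = (1-ρ)/(1-ρ^(K+1)) = (1-2.4151)/(1-2.4151^10) = -1.4151/-6749.7369 = 0.0002097
P_K = P₀×ρ^K = 0.00020965 × 2.4151^9 = 0.00020965 × 2795.2204 = 0.5860
Blocking probability P_9 = 0.5860 (58.60%)
L = ρ[1 - (K+1)ρ^K + Kρ^(K+1)] / [(1-ρ)(1-ρ^(K+1))]
L = 2.4151 × (1 - 10×2795.2204 + 9×6750.7369) / ((1 - 2.4151) × (1 - 6750.7369)) = 8.2948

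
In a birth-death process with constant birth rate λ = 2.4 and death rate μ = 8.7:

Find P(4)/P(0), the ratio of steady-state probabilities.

For constant rates: P(n)/P(0) = (λ/μ)^n
P(4)/P(0) = (2.4/8.7)^4 = 0.27586^4 = 0.005791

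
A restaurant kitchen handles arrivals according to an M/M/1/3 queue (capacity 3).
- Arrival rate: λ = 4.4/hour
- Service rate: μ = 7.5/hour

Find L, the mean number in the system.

ρ = λ/μ = 4.4/7.5 = 0.5866667
P₀ = (1-ρ)/(1-ρ^(K+1)) = (1-0.5866667)/(1-0.5866667^4) = 0.4133/0.8815 = 0.4689
P_K = P₀×ρ^K = 0.4689 × 0.5866667^3 = 0.4689 × 0.2019 = 0.09467
L = ρ[1 - (K+1)ρ^K + Kρ^(K+1)] / [(1-ρ)(1-ρ^(K+1))]
L = 0.5866667 × (1 - 4×0.20192 + 3×0.11846) / ((1 - 0.5866667) × (1 - 0.11846)) = 0.8818 orders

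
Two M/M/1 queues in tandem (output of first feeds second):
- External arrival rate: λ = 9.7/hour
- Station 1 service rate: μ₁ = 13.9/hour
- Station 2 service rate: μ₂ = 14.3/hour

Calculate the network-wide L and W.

By Jackson's theorem, each station behaves as independent M/M/1.
Station 1: ρ₁ = 9.7/13.9 = 0.6978, L₁ = ρ₁/(1-ρ₁) = λ/(μ₁-λ) = 9.7/4.20 = 2.3095
Station 2: ρ₂ = 9.7/14.3 = 0.6783, L₂ = ρ₂/(1-ρ₂) = λ/(μ₂-λ) = 9.7/4.60 = 2.1087
Total: L = L₁ + L₂ = 2.3095 + 2.1087 = 4.4182
W = L/λ = 4.4182/9.7 = 0.4555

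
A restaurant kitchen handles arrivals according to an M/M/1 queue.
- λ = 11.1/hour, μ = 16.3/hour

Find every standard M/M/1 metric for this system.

Step 1: ρ = λ/μ = 11.1/16.3 = 0.6810
Step 2: L = λ/(μ-λ) = 11.1/5.20 = 2.1346
Step 3: Lq = λ²/(μ(μ-λ)) = 123.21/(16.3×5.20) = 1.4536
Step 4: W = 1/(μ-λ) = 1/5.20 = 0.19231
Step 5: Wq = λ/(μ(μ-λ)) = 11.1/(16.3×5.20) = 0.1310
Step 6: P(0) = 1-ρ = 0.3190
Verify: L = λW = 11.1×0.19231 = 2.1346 ✔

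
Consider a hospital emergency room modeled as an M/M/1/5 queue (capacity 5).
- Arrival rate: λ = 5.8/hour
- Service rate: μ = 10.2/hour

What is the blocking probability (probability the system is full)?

ρ = λ/μ = 5.8/10.2 = 0.56863
P₀ = (1-ρ)/(1-ρ^(K+1)) = (1-0.56863)/(1-0.56863^6) = 0.4314/0.9662 = 0.4465
P_K = P₀×ρ^K = 0.4465 × 0.56863^5 = 0.4465 × 0.05945 = 0.02654
Blocking probability = 2.65%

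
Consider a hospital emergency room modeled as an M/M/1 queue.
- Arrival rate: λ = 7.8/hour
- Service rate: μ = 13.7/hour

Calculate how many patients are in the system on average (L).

ρ = λ/μ = 7.8/13.7 = 0.5693
For M/M/1: L = λ/(μ-λ)
L = 7.8/(13.7-7.8) = 7.8/5.90
L = 1.3220 patients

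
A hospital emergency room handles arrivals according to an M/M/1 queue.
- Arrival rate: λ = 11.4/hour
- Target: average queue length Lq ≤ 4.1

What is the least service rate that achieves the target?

For M/M/1: Lq = λ²/(μ(μ-λ))
Need Lq ≤ 4.1, i.e. μ(μ-λ) ≥ λ²/4.1
μ² - 11.4μ - 129.96/4.1 ≥ 0  →  μ² - 11.4μ - 31.69756 ≥ 0
Quadratic formula (positive root): μ = [λ + √(λ² + 4×31.69756)]/2
Discriminant: 129.96 + 4×31.69756 = 256.7502, √256.7502 = 16.0234
μ ≥ (11.4 + 16.0234)/2 = 13.7117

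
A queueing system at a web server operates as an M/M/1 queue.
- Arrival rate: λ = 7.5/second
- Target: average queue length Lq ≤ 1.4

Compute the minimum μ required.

For M/M/1: Lq = λ²/(μ(μ-λ))
Need Lq ≤ 1.4, i.e. μ(μ-λ) ≥ λ²/1.4
μ² - 7.5μ - 56.25/1.4 ≥ 0  →  μ² - 7.5μ - 40.17857 ≥ 0
Quadratic formula (positive root): μ = [λ + √(λ² + 4×40.17857)]/2
Discriminant: 56.25 + 4×40.17857 = 216.9643, √216.9643 = 14.7297
μ ≥ (7.5 + 14.7297)/2 = 11.1149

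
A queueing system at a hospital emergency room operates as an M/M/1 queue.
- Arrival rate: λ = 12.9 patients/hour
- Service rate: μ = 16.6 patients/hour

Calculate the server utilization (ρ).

Server utilization: ρ = λ/μ
ρ = 12.9/16.6 = 0.7771
The server is busy 77.71% of the time.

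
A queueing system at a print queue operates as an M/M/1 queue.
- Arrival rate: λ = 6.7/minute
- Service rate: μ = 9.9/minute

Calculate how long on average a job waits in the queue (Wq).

First, compute utilization: ρ = λ/μ = 6.7/9.9 = 0.6768
For M/M/1: Wq = λ/(μ(μ-λ))
Wq = 6.7/(9.9 × (9.9-6.7))
Wq = 6.7/(9.9 × 3.20)
Wq = 0.2115 minutes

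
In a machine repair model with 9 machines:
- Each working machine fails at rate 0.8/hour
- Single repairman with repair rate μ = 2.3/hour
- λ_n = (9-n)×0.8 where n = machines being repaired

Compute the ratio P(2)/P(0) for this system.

P(2)/P(0) = ∏_{i=0}^{2-1} λ_i/μ_{i+1}
= (9-0)×0.8/2.3 × (9-1)×0.8/2.3
= 8.7108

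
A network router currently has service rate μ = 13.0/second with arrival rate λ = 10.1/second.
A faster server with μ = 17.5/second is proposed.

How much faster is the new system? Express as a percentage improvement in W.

System 1: ρ₁ = 10.1/13.0 = 0.7769, W₁ = 1/(13.0-10.1) = 0.34483
System 2: ρ₂ = 10.1/17.5 = 0.5771, W₂ = 1/(17.5-10.1) = 0.13514
Improvement: (W₁-W₂)/W₁ = (0.34483-0.13514)/0.34483 = 60.81%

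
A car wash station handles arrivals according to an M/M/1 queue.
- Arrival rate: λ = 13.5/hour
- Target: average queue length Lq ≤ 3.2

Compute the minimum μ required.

For M/M/1: Lq = λ²/(μ(μ-λ))
Need Lq ≤ 3.2, i.e. μ(μ-λ) ≥ λ²/3.2
μ² - 13.5μ - 182.25/3.2 ≥ 0  →  μ² - 13.5μ - 56.95312 ≥ 0
Quadratic formula (positive root): μ = [λ + √(λ² + 4×56.95312)]/2
Discriminant: 182.25 + 4×56.95312 = 410.0625, √410.0625 = 20.2500
μ ≥ (13.5 + 20.2500)/2 = 16.8750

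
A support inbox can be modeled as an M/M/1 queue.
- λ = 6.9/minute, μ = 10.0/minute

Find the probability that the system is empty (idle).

ρ = λ/μ = 6.9/10.0 = 0.6900
P(0) = 1 - ρ = 1 - 0.6900 = 0.3100
The server is idle 31.00% of the time.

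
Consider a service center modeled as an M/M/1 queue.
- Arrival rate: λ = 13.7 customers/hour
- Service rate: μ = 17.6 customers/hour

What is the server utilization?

Server utilization: ρ = λ/μ
ρ = 13.7/17.6 = 0.7784
The server is busy 77.84% of the time.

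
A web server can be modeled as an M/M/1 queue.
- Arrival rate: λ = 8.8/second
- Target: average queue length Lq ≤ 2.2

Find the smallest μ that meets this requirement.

For M/M/1: Lq = λ²/(μ(μ-λ))
Need Lq ≤ 2.2, i.e. μ(μ-λ) ≥ λ²/2.2
μ² - 8.8μ - 77.44/2.2 ≥ 0  →  μ² - 8.8μ - 35.2000 ≥ 0
Quadratic formula (positive root): μ = [λ + √(λ² + 4×35.2000)]/2
Discriminant: 77.44 + 4×35.2000 = 218.2400, √218.2400 = 14.7729
μ ≥ (8.8 + 14.7729)/2 = 11.7865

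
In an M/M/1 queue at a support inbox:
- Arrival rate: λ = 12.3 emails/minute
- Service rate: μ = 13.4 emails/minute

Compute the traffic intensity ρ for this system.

Server utilization: ρ = λ/μ
ρ = 12.3/13.4 = 0.9179
The server is busy 91.79% of the time.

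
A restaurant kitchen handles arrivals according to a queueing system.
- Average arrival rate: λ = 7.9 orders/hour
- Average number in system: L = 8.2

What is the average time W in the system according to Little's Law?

Little's Law: L = λW, so W = L/λ
W = 8.2/7.9 = 1.0380 hours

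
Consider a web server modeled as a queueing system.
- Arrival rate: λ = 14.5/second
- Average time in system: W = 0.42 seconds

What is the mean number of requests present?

Little's Law: L = λW
L = 14.5 × 0.42 = 6.0900 requests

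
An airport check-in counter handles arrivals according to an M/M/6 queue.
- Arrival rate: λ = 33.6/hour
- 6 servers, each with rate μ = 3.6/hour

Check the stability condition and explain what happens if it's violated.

Stability requires ρ = λ/(cμ) < 1
ρ = 33.6/(6 × 3.6) = 33.6/21.60 = 1.5556
Since 1.5556 ≥ 1, the system is UNSTABLE.
Need c > λ/μ = 33.6/3.6 = 9.33.
Minimum servers needed: c = 10.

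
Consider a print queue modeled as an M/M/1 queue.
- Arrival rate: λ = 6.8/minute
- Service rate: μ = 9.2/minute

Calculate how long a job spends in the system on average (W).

First, compute utilization: ρ = λ/μ = 6.8/9.2 = 0.7391
For M/M/1: W = 1/(μ-λ)
W = 1/(9.2-6.8) = 1/2.40
W = 0.4167 minutes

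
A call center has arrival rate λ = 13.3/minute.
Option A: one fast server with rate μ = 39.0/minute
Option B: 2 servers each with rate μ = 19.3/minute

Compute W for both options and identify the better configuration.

Option A: single server μ = 39.0 (M/M/1)
  ρ_A = 13.3/39.0 = 0.3410
  W_A = 1/(μ-λ) = 1/(39.0-13.3) = 1/25.70 = 0.03891

Option B: 2 servers μ = 19.3 (M/M/2)
  ρ_B = λ/(cμ) = 13.3/(2×19.3) = 0.3446
  Offered load a = λ/μ = cρ = 13.3/19.3 = 0.6891
  P₀ = [ Σₙ₌₀^1 aⁿ/n! + a^2/(2!(1-ρ)) ]⁻¹
  Σ = a^0/0! + a^1/1! = 1.0000 + 0.6891 = 1.6891
  a^2/(2!(1-ρ)) = 0.4749/(2 × 0.6554) = 0.3623
  P₀ = 1/(1.6891 + 0.3623) = 0.4875
  Lq = P₀·a^2·ρ / (2!(1-ρ)²) = 0.487476 × 0.474885 × 0.344560 / (2 × 0.429602) = 0.09283
  Wq_B = Lq/λ = 0.09283/13.3 = 0.006980
  W_B = Wq_B + 1/μ = 0.006980 + 0.05181 = 0.05879

Since W_A = 0.03891 < W_B = 0.05879, Option A (single fast server) has the shorter time in system.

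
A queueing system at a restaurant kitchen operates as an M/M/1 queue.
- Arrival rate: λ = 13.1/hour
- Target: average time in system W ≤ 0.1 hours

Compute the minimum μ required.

For M/M/1: W = 1/(μ-λ)
Need W ≤ 0.1, so 1/(μ-λ) ≤ 0.1
μ - λ ≥ 1/0.1 = 10.0000
μ ≥ 13.1 + 10.0000 = 23.1000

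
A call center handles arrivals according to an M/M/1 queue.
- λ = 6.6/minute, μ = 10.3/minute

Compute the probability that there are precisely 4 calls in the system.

ρ = λ/μ = 6.6/10.3 = 0.64078
P(n) = (1-ρ)ρⁿ
P(4) = (1-0.64078) × 0.64078^4
P(4) = 0.3592 × 0.1686
P(4) = 0.06056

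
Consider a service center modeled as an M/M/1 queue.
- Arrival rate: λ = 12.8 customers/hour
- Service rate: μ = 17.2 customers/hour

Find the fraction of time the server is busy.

Server utilization: ρ = λ/μ
ρ = 12.8/17.2 = 0.7442
The server is busy 74.42% of the time.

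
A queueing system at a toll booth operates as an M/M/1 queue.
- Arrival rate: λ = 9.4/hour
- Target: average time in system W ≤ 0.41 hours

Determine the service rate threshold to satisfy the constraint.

For M/M/1: W = 1/(μ-λ)
Need W ≤ 0.41, so 1/(μ-λ) ≤ 0.41
μ - λ ≥ 1/0.41 = 2.4390
μ ≥ 9.4 + 2.4390 = 11.8390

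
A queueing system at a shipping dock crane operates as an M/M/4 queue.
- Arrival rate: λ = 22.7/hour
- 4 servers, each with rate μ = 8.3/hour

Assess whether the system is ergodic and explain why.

Stability requires ρ = λ/(cμ) < 1
ρ = 22.7/(4 × 8.3) = 22.7/33.20 = 0.6837
Since 0.6837 < 1, the system is STABLE.
The servers are busy 68.37% of the time.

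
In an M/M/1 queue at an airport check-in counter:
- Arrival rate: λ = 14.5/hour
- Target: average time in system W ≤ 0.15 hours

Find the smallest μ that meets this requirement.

For M/M/1: W = 1/(μ-λ)
Need W ≤ 0.15, so 1/(μ-λ) ≤ 0.15
μ - λ ≥ 1/0.15 = 6.6667
μ ≥ 14.5 + 6.6667 = 21.1667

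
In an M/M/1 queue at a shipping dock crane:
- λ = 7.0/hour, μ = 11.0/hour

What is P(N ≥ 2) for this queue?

ρ = λ/μ = 7.0/11.0 = 0.6364
P(N ≥ n) = ρⁿ
P(N ≥ 2) = 0.6364^2
P(N ≥ 2) = 0.4050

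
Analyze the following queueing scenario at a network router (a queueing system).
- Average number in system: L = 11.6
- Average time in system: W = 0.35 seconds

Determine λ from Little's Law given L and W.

Little's Law: L = λW, so λ = L/W
λ = 11.6/0.35 = 33.1429 packets/second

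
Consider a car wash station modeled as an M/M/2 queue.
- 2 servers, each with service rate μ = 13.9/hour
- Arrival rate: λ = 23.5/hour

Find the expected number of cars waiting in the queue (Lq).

Traffic intensity: ρ = λ/(cμ) = 23.5/(2×13.9) = 0.8453
Since ρ = 0.8453 < 1, system is stable.
Offered load a = λ/μ = cρ = 23.5/13.9 = 1.6906
P₀ = [ Σₙ₌₀^1 aⁿ/n! + a^2/(2!(1-ρ)) ]⁻¹
Σ = a^0/0! + a^1/1! = 1.0000 + 1.6906 = 2.6906
a^2/(2!(1-ρ)) = 2.85829/(2 × 0.154676) = 9.2396
P₀ = 1/(2.6906 + 9.2396) = 0.08382
Lq = P₀·a^2·ρ / (2!(1-ρ)²) = 0.0838207 × 2.85829 × 0.845324 / (2 × 0.0239247) = 4.2326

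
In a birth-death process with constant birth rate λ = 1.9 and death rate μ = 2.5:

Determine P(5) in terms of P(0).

For constant rates: P(n)/P(0) = (λ/μ)^n
P(5)/P(0) = (1.9/2.5)^5 = 0.7600^5 = 0.2536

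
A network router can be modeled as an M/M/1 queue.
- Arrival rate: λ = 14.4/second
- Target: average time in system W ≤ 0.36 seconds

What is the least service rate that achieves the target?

For M/M/1: W = 1/(μ-λ)
Need W ≤ 0.36, so 1/(μ-λ) ≤ 0.36
μ - λ ≥ 1/0.36 = 2.7778
μ ≥ 14.4 + 2.7778 = 17.1778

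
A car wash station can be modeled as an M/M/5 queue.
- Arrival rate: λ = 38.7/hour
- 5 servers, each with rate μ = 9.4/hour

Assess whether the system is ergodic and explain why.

Stability requires ρ = λ/(cμ) < 1
ρ = 38.7/(5 × 9.4) = 38.7/47.00 = 0.8234
Since 0.8234 < 1, the system is STABLE.
The servers are busy 82.34% of the time.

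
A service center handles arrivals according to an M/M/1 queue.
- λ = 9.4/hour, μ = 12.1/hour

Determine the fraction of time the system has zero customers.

ρ = λ/μ = 9.4/12.1 = 0.7769
P(0) = 1 - ρ = 1 - 0.7769 = 0.2231
The server is idle 22.31% of the time.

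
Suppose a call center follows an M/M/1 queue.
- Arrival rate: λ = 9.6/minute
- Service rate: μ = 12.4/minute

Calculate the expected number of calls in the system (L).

ρ = λ/μ = 9.6/12.4 = 0.7742
For M/M/1: L = λ/(μ-λ)
L = 9.6/(12.4-9.6) = 9.6/2.80
L = 3.4286 calls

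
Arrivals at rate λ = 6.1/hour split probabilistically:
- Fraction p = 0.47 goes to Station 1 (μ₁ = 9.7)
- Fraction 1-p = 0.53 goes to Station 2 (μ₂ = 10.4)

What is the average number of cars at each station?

Effective rates: λ₁ = 6.1×0.47 = 2.867, λ₂ = 6.1×0.53 = 3.233
Station 1: ρ₁ = 2.867/9.7 = 0.2956, L₁ = ρ₁/(1-ρ₁) = 0.2956/(1-0.2956) = 0.4196
Station 2: ρ₂ = 3.233/10.4 = 0.31087, L₂ = ρ₂/(1-ρ₂) = 0.31087/(1-0.31087) = 0.4511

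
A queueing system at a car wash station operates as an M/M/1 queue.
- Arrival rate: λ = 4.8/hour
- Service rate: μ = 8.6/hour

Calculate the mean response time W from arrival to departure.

First, compute utilization: ρ = λ/μ = 4.8/8.6 = 0.5581
For M/M/1: W = 1/(μ-λ)
W = 1/(8.6-4.8) = 1/3.80
W = 0.2632 hours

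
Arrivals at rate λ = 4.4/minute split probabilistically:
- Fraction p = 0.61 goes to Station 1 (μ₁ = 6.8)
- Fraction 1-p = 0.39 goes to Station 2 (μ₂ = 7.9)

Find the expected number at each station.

Effective rates: λ₁ = 4.4×0.61 = 2.684, λ₂ = 4.4×0.39 = 1.716
Station 1: ρ₁ = 2.684/6.8 = 0.3947, L₁ = ρ₁/(1-ρ₁) = 0.3947/(1-0.3947) = 0.6521
Station 2: ρ₂ = 1.716/7.9 = 0.2172, L₂ = ρ₂/(1-ρ₂) = 0.2172/(1-0.2172) = 0.2775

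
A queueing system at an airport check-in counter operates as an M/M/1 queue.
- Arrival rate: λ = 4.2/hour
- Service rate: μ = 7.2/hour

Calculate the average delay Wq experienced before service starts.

First, compute utilization: ρ = λ/μ = 4.2/7.2 = 0.5833
For M/M/1: Wq = λ/(μ(μ-λ))
Wq = 4.2/(7.2 × (7.2-4.2))
Wq = 4.2/(7.2 × 3.00)
Wq = 0.1944 hours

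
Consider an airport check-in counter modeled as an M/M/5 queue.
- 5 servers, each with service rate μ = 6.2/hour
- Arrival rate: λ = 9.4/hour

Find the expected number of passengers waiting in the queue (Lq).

Traffic intensity: ρ = λ/(cμ) = 9.4/(5×6.2) = 0.3032
Since ρ = 0.3032 < 1, system is stable.
Offered load a = λ/μ = cρ = 9.4/6.2 = 1.5161
P₀ = [ Σₙ₌₀^4 aⁿ/n! + a^5/(5!(1-ρ)) ]⁻¹
Σ = a^0/0! + a^1/1! + a^2/2! + a^3/3! + a^4/4! = 1.000000 + 1.516129 + 1.149324 + 0.5808410 + 0.2201575 = 4.4665
a^5/(5!(1-ρ)) = 8.0109/(120 × 0.6968) = 0.09581
P₀ = 1/(4.4665 + 0.09581) = 0.2192
Lq = P₀·a^5·ρ / (5!(1-ρ)²) = 0.2192 × 8.0109 × 0.3032 / (120 × 0.4855) = 0.009139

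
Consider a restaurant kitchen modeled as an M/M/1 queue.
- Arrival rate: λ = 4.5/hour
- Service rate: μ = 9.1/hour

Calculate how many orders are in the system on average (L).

ρ = λ/μ = 4.5/9.1 = 0.4945
For M/M/1: L = λ/(μ-λ)
L = 4.5/(9.1-4.5) = 4.5/4.60
L = 0.9783 orders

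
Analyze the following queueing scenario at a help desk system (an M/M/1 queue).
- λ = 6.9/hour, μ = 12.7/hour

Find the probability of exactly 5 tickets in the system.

ρ = λ/μ = 6.9/12.7 = 0.5433
P(n) = (1-ρ)ρⁿ
P(5) = (1-0.5433) × 0.5433^5
P(5) = 0.4567 × 0.04734
P(5) = 0.02162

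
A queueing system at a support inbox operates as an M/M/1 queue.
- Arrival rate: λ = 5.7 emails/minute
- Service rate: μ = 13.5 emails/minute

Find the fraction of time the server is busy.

Server utilization: ρ = λ/μ
ρ = 5.7/13.5 = 0.4222
The server is busy 42.22% of the time.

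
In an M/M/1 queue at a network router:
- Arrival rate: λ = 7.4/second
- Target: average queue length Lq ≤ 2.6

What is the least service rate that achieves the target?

For M/M/1: Lq = λ²/(μ(μ-λ))
Need Lq ≤ 2.6, i.e. μ(μ-λ) ≥ λ²/2.6
μ² - 7.4μ - 54.76/2.6 ≥ 0  →  μ² - 7.4μ - 21.06154 ≥ 0
Quadratic formula (positive root): μ = [λ + √(λ² + 4×21.06154)]/2
Discriminant: 54.76 + 4×21.06154 = 139.0062, √139.0062 = 11.79009
μ ≥ (7.4 + 11.79009)/2 = 9.5950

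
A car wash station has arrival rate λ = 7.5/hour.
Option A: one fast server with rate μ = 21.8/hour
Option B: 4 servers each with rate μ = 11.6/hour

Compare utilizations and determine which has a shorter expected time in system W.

Option A: single server μ = 21.8 (M/M/1)
  ρ_A = 7.5/21.8 = 0.3440
  W_A = 1/(μ-λ) = 1/(21.8-7.5) = 1/14.30 = 0.06993

Option B: 4 servers μ = 11.6 (M/M/4)
  ρ_B = λ/(cμ) = 7.5/(4×11.6) = 0.1616
  Offered load a = λ/μ = cρ = 7.5/11.6 = 0.6466
  P₀ = [ Σₙ₌₀^3 aⁿ/n! + a^4/(4!(1-ρ)) ]⁻¹
  Σ = a^0/0! + a^1/1! + a^2/2! + a^3/3! = 1.0000 + 0.6466 + 0.2090 + 0.04505 = 1.9006
  a^4/(4!(1-ρ)) = 0.17475/(24 × 0.83836) = 0.008685
  P₀ = 1/(1.9006 + 0.008685) = 0.5238
  Lq = P₀·a^4·ρ / (4!(1-ρ)²) = 0.52375 × 0.17475 × 0.16164 / (24 × 0.70285) = 0.0008770
  Wq_B = Lq/λ = 0.00087702/7.5 = 0.00011694
  W_B = Wq_B + 1/μ = 0.00011694 + 0.086207 = 0.08632

Since W_A = 0.06993 < W_B = 0.08632, Option A (single fast server) has the shorter time in system.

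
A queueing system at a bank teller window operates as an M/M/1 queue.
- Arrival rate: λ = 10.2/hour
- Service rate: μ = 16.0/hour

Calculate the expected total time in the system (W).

First, compute utilization: ρ = λ/μ = 10.2/16.0 = 0.6375
For M/M/1: W = 1/(μ-λ)
W = 1/(16.0-10.2) = 1/5.80
W = 0.1724 hours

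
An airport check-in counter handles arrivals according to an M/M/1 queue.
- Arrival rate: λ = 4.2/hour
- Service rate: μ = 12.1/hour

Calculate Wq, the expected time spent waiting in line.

First, compute utilization: ρ = λ/μ = 4.2/12.1 = 0.3471
For M/M/1: Wq = λ/(μ(μ-λ))
Wq = 4.2/(12.1 × (12.1-4.2))
Wq = 4.2/(12.1 × 7.90)
Wq = 0.04394 hours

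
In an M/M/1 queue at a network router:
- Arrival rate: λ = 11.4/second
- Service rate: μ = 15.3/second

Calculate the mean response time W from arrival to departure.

First, compute utilization: ρ = λ/μ = 11.4/15.3 = 0.7451
For M/M/1: W = 1/(μ-λ)
W = 1/(15.3-11.4) = 1/3.90
W = 0.2564 seconds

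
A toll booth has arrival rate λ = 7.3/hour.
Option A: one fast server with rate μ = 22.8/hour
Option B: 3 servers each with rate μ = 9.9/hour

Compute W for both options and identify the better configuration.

Option A: single server μ = 22.8 (M/M/1)
  ρ_A = 7.3/22.8 = 0.3202
  W_A = 1/(μ-λ) = 1/(22.8-7.3) = 1/15.50 = 0.06452

Option B: 3 servers μ = 9.9 (M/M/3)
  ρ_B = λ/(cμ) = 7.3/(3×9.9) = 0.2458
  Offered load a = λ/μ = cρ = 7.3/9.9 = 0.7374
  P₀ = [ Σₙ₌₀^2 aⁿ/n! + a^3/(3!(1-ρ)) ]⁻¹
  Σ = a^0/0! + a^1/1! + a^2/2! = 1.0000 + 0.73737 + 0.27186 = 2.0092
  a^3/(3!(1-ρ)) = 0.40092/(6 × 0.75421) = 0.08860
  P₀ = 1/(2.0092 + 0.08860) = 0.4767
  Lq = P₀·a^3·ρ / (3!(1-ρ)²) = 0.4767 × 0.4009 × 0.2458 / (6 × 0.5688) = 0.01376
  Wq_B = Lq/λ = 0.01376/7.3 = 0.001885
  W_B = Wq_B + 1/μ = 0.001885 + 0.1010 = 0.1029

Since W_A = 0.06452 < W_B = 0.1029, Option A (single fast server) has the shorter time in system.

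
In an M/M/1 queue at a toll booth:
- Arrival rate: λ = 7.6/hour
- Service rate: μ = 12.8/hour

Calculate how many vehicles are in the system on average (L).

ρ = λ/μ = 7.6/12.8 = 0.5937
For M/M/1: L = λ/(μ-λ)
L = 7.6/(12.8-7.6) = 7.6/5.20
L = 1.4615 vehicles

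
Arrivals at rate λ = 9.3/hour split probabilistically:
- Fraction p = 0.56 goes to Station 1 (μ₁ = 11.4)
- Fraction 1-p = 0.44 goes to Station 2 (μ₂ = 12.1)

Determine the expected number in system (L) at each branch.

Effective rates: λ₁ = 9.3×0.56 = 5.208, λ₂ = 9.3×0.44 = 4.092
Station 1: ρ₁ = 5.208/11.4 = 0.45684, L₁ = ρ₁/(1-ρ₁) = 0.45684/(1-0.45684) = 0.8411
Station 2: ρ₂ = 4.092/12.1 = 0.3382, L₂ = ρ₂/(1-ρ₂) = 0.3382/(1-0.3382) = 0.5110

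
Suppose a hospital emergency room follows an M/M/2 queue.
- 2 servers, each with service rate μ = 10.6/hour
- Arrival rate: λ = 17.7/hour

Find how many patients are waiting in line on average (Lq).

Traffic intensity: ρ = λ/(cμ) = 17.7/(2×10.6) = 0.8349
Since ρ = 0.8349 < 1, system is stable.
Offered load a = λ/μ = cρ = 17.7/10.6 = 1.6698
P₀ = [ Σₙ₌₀^1 aⁿ/n! + a^2/(2!(1-ρ)) ]⁻¹
Σ = a^0/0! + a^1/1! = 1.0000 + 1.6698 = 2.6698
a^2/(2!(1-ρ)) = 2.78827/(2 × 0.165094) = 8.4445
P₀ = 1/(2.6698 + 8.4445) = 0.08997
Lq = P₀·a^2·ρ / (2!(1-ρ)²) = 0.08997429 × 2.788270 × 0.8349057 / (2 × 0.02725614) = 3.8423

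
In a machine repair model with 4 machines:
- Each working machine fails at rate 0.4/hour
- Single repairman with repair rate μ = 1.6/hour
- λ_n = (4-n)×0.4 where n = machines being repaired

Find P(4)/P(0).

P(4)/P(0) = ∏_{i=0}^{4-1} λ_i/μ_{i+1}
= (4-0)×0.4/1.6 × (4-1)×0.4/1.6 × (4-2)×0.4/1.6 × (4-3)×0.4/1.6
= 0.09375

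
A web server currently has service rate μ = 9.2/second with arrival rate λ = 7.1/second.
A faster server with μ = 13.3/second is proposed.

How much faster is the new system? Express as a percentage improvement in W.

System 1: ρ₁ = 7.1/9.2 = 0.7717, W₁ = 1/(9.2-7.1) = 0.4762
System 2: ρ₂ = 7.1/13.3 = 0.5338, W₂ = 1/(13.3-7.1) = 0.1613
Improvement: (W₁-W₂)/W₁ = (0.4762-0.1613)/0.4762 = 66.13%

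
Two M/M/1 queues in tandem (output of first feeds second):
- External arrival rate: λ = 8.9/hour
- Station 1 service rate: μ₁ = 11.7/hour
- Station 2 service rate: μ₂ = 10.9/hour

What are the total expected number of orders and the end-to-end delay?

By Jackson's theorem, each station behaves as independent M/M/1.
Station 1: ρ₁ = 8.9/11.7 = 0.7607, L₁ = ρ₁/(1-ρ₁) = λ/(μ₁-λ) = 8.9/2.80 = 3.1786
Station 2: ρ₂ = 8.9/10.9 = 0.8165, L₂ = ρ₂/(1-ρ₂) = λ/(μ₂-λ) = 8.9/2.00 = 4.4500
Total: L = L₁ + L₂ = 3.1786 + 4.4500 = 7.6286
W = L/λ = 7.6286/8.9 = 0.8571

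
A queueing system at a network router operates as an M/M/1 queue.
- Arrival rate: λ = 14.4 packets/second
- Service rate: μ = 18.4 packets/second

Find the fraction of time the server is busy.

Server utilization: ρ = λ/μ
ρ = 14.4/18.4 = 0.7826
The server is busy 78.26% of the time.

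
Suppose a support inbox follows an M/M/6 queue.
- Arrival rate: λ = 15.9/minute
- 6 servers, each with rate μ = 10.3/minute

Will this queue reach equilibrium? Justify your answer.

Stability requires ρ = λ/(cμ) < 1
ρ = 15.9/(6 × 10.3) = 15.9/61.80 = 0.2573
Since 0.2573 < 1, the system is STABLE.
The servers are busy 25.73% of the time.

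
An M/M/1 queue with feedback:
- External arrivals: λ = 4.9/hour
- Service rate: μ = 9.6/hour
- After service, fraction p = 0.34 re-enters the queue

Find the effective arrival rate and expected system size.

Effective arrival rate: λ_eff = λ/(1-p) = 4.9/(1-0.34) = 4.9/0.66 = 7.42424
ρ = λ_eff/μ = 7.42424/9.6 = 0.77336
L = ρ/(1-ρ) = 0.77336/(1-0.77336) = 3.4123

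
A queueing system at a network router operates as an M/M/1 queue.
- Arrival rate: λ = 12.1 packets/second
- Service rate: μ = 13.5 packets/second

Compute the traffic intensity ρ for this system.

Server utilization: ρ = λ/μ
ρ = 12.1/13.5 = 0.8963
The server is busy 89.63% of the time.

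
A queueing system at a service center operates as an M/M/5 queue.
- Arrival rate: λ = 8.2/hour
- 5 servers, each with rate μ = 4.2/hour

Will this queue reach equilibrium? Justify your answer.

Stability requires ρ = λ/(cμ) < 1
ρ = 8.2/(5 × 4.2) = 8.2/21.00 = 0.3905
Since 0.3905 < 1, the system is STABLE.
The servers are busy 39.05% of the time.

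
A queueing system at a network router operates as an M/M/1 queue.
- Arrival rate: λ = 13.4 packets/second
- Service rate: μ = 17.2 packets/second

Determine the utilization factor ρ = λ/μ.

Server utilization: ρ = λ/μ
ρ = 13.4/17.2 = 0.7791
The server is busy 77.91% of the time.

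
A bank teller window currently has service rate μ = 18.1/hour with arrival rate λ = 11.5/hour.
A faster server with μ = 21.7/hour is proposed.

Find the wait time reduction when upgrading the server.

System 1: ρ₁ = 11.5/18.1 = 0.6354, W₁ = 1/(18.1-11.5) = 0.1515
System 2: ρ₂ = 11.5/21.7 = 0.5300, W₂ = 1/(21.7-11.5) = 0.09804
Improvement: (W₁-W₂)/W₁ = (0.1515-0.09804)/0.1515 = 35.29%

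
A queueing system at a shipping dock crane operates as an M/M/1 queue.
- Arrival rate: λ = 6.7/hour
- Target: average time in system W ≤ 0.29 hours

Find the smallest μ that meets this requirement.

For M/M/1: W = 1/(μ-λ)
Need W ≤ 0.29, so 1/(μ-λ) ≤ 0.29
μ - λ ≥ 1/0.29 = 3.4483
μ ≥ 6.7 + 3.4483 = 10.1483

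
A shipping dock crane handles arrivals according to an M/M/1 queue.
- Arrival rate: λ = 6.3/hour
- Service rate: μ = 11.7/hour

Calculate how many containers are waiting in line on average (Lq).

ρ = λ/μ = 6.3/11.7 = 0.5385
For M/M/1: Lq = λ²/(μ(μ-λ))
Lq = 39.69/(11.7 × 5.40)
Lq = 0.6282 containers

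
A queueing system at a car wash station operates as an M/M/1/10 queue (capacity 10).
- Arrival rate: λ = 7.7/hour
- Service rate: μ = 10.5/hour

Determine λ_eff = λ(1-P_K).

ρ = λ/μ = 7.7/10.5 = 0.73333
P₀ = (1-ρ)/(1-ρ^(K+1)) = (1-0.73333)/(1-0.73333^11) = 0.2667/0.9670 = 0.2758
P_K = P₀×ρ^K = 0.27577 × 0.73333^10 = 0.27577 × 0.044977 = 0.01240
λ_eff = λ(1-P_K) = 7.7 × (1 - 0.01240) = 7.7 × 0.9876 = 7.6045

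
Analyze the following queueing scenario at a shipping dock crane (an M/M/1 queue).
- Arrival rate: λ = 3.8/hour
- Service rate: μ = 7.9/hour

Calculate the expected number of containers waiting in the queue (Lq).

ρ = λ/μ = 3.8/7.9 = 0.4810
For M/M/1: Lq = λ²/(μ(μ-λ))
Lq = 14.44/(7.9 × 4.10)
Lq = 0.4458 containers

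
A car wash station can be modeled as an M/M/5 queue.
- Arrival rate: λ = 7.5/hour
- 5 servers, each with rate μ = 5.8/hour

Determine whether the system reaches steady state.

Stability requires ρ = λ/(cμ) < 1
ρ = 7.5/(5 × 5.8) = 7.5/29.00 = 0.2586
Since 0.2586 < 1, the system is STABLE.
The servers are busy 25.86% of the time.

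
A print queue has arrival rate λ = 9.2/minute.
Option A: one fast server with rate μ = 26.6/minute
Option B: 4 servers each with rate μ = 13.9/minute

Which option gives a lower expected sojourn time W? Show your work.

Option A: single server μ = 26.6 (M/M/1)
  ρ_A = 9.2/26.6 = 0.3459
  W_A = 1/(μ-λ) = 1/(26.6-9.2) = 1/17.40 = 0.05747

Option B: 4 servers μ = 13.9 (M/M/4)
  ρ_B = λ/(cμ) = 9.2/(4×13.9) = 0.1655
  Offered load a = λ/μ = cρ = 9.2/13.9 = 0.6619
  P₀ = [ Σₙ₌₀^3 aⁿ/n! + a^4/(4!(1-ρ)) ]⁻¹
  Σ = a^0/0! + a^1/1! + a^2/2! + a^3/3! = 1.0000 + 0.6619 + 0.2190 + 0.04832 = 1.9292
  a^4/(4!(1-ρ)) = 0.1919/(24 × 0.8345) = 0.009582
  P₀ = 1/(1.9292 + 0.009582) = 0.5158
  Lq = P₀·a^4·ρ / (4!(1-ρ)²) = 0.51578 × 0.19191 × 0.16547 / (24 × 0.69644) = 0.0009799
  Wq_B = Lq/λ = 0.0009799/9.2 = 0.0001065
  W_B = Wq_B + 1/μ = 0.0001065 + 0.07194 = 0.07205

Since W_A = 0.05747 < W_B = 0.07205, Option A (single fast server) has the shorter time in system.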